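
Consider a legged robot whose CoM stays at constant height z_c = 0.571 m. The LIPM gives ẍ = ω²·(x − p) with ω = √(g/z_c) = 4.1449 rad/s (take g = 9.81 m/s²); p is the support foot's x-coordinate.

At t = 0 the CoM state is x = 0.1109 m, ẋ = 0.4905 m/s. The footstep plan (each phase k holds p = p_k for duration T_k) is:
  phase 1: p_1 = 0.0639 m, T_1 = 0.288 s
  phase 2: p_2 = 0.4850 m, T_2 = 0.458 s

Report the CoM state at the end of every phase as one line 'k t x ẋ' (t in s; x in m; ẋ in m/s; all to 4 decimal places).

1 0.2880 0.3258 1.1754
2 0.7460 0.8671 1.8585

phase 1: p=0.0639, T=0.288, ωT=1.193731, cosh=1.801229, sinh=1.498140; start (x,ẋ)=(0.110900, 0.490500) → end (x,ẋ)=(0.325845, 1.175356)
phase 2: p=0.4850, T=0.458, ωT=1.898364, cosh=3.412390, sinh=3.262577; start (x,ẋ)=(0.325845, 1.175356) → end (x,ẋ)=(0.867059, 1.858510)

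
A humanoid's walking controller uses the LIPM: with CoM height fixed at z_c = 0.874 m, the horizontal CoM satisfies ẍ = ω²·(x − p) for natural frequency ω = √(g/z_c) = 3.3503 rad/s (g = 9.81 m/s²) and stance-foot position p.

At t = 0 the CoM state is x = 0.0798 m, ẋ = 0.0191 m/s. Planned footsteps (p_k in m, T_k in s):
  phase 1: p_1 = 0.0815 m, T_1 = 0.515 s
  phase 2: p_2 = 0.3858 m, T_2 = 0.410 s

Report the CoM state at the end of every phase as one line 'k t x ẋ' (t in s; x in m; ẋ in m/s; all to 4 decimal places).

phase 1: p=0.0815, T=0.515, ωT=1.725405, cosh=2.896446, sinh=2.718345; start (x,ẋ)=(0.079800, 0.019100) → end (x,ẋ)=(0.092073, 0.039840)
phase 2: p=0.3858, T=0.410, ωT=1.373623, cosh=2.101411, sinh=1.848223; start (x,ẋ)=(0.092073, 0.039840) → end (x,ẋ)=(-0.209463, -1.735066)

1 0.5150 0.0921 0.0398
2 0.9250 -0.2095 -1.7351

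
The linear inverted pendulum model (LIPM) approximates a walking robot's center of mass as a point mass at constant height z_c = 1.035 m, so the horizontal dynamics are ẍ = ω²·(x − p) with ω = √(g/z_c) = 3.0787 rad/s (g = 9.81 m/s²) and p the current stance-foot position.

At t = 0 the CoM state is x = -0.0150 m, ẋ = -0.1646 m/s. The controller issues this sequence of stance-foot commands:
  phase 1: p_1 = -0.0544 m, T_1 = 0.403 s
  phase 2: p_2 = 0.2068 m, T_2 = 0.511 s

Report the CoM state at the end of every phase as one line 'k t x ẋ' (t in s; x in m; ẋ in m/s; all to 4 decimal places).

phase 1: p=-0.0544, T=0.403, ωT=1.240716, cosh=1.873633, sinh=1.584456; start (x,ẋ)=(-0.015000, -0.164600) → end (x,ẋ)=(-0.065290, -0.116204)
phase 2: p=0.2068, T=0.511, ωT=1.573216, cosh=2.514754, sinh=2.307376; start (x,ẋ)=(-0.065290, -0.116204) → end (x,ẋ)=(-0.564531, -2.225079)

1 0.4030 -0.0653 -0.1162
2 0.9140 -0.5645 -2.2251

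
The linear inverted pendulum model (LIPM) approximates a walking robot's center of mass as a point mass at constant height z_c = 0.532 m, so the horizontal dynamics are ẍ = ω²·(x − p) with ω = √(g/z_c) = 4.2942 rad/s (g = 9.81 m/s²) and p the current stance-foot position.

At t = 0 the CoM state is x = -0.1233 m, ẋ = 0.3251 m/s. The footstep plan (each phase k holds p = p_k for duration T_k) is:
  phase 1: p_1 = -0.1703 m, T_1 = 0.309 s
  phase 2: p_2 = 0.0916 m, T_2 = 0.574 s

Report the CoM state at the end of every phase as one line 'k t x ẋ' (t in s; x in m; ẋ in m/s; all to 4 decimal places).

phase 1: p=-0.1703, T=0.309, ωT=1.326908, cosh=2.017333, sinh=1.752037; start (x,ẋ)=(-0.123300, 0.325100) → end (x,ẋ)=(0.057156, 1.009444)
phase 2: p=0.0916, T=0.574, ωT=2.464871, cosh=5.923491, sinh=5.838471; start (x,ẋ)=(0.057156, 1.009444) → end (x,ẋ)=(1.260028, 5.115860)

1 0.3090 0.0572 1.0094
2 0.8830 1.2600 5.1159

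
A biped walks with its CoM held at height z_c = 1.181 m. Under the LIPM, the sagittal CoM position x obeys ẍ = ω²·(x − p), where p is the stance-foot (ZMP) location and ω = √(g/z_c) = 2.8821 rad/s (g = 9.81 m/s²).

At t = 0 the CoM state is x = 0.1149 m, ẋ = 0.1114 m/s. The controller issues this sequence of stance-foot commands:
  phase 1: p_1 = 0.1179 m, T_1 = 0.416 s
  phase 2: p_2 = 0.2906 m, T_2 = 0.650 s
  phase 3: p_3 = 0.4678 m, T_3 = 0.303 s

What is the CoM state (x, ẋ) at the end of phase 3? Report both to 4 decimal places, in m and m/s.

phase 1: p=0.1179, T=0.416, ωT=1.198954, cosh=1.809077, sinh=1.507568; start (x,ẋ)=(0.114900, 0.111400) → end (x,ẋ)=(0.170744, 0.188496)
phase 2: p=0.2906, T=0.650, ωT=1.873365, cosh=3.331886, sinh=3.178280; start (x,ẋ)=(0.170744, 0.188496) → end (x,ẋ)=(0.099120, -0.469849)
phase 3: p=0.4678, T=0.303, ωT=0.873276, cosh=1.406163, sinh=0.988581; start (x,ẋ)=(0.099120, -0.469849) → end (x,ẋ)=(-0.211785, -1.711123)

x = -0.2118, ẋ = -1.7111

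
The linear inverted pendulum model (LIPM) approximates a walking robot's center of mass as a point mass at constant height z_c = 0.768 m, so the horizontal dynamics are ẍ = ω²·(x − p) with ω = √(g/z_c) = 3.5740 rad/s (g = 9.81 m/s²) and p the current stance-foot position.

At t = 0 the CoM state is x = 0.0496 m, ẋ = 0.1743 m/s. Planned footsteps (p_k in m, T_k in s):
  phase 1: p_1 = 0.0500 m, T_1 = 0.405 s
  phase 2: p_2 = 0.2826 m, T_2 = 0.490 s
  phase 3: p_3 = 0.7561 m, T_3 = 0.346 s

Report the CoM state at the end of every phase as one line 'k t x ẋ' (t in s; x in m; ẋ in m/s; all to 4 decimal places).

phase 1: p=0.0500, T=0.405, ωT=1.447470, cosh=2.243753, sinh=2.008589; start (x,ẋ)=(0.049600, 0.174300) → end (x,ẋ)=(0.147059, 0.388215)
phase 2: p=0.2826, T=0.490, ωT=1.751260, cosh=2.967707, sinh=2.794151; start (x,ẋ)=(0.147059, 0.388215) → end (x,ẋ)=(0.183861, -0.201444)
phase 3: p=0.7561, T=0.346, ωT=1.236604, cosh=1.867133, sinh=1.576765; start (x,ẋ)=(0.183861, -0.201444) → end (x,ẋ)=(-0.401219, -3.600896)

1 0.4050 0.1471 0.3882
2 0.8950 0.1839 -0.2014
3 1.2410 -0.4012 -3.6009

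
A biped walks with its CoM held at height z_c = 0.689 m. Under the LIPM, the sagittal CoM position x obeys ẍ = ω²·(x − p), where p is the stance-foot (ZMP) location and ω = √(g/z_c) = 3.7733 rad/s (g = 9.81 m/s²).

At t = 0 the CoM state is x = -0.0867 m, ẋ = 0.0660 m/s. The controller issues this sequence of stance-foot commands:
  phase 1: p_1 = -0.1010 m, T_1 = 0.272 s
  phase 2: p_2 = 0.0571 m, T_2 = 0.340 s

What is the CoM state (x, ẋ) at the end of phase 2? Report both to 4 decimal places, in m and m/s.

phase 1: p=-0.1010, T=0.272, ωT=1.026338, cosh=1.574571, sinh=1.216255; start (x,ẋ)=(-0.086700, 0.066000) → end (x,ẋ)=(-0.057210, 0.169549)
phase 2: p=0.0571, T=0.340, ωT=1.282922, cosh=1.942195, sinh=1.664969; start (x,ẋ)=(-0.057210, 0.169549) → end (x,ẋ)=(-0.090098, -0.388846)

x = -0.0901, ẋ = -0.3888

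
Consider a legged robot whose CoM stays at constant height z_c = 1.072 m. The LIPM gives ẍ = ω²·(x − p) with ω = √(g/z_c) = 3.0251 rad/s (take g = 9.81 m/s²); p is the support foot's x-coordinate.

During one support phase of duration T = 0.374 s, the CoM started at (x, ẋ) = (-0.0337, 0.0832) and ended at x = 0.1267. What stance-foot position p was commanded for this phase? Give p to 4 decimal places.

p = -0.2055

ωT = 3.0251·0.374 = 1.131387; cosh(ωT) = 1.711270, sinh(ωT) = 1.388685
x(T) = p + (x₀−p)·cosh(ωT) + (ẋ₀/ω)·sinh(ωT) ⇒ p·(1 − cosh) = x(T) − x₀·cosh − (ẋ₀/ω)·sinh
numerator   = 0.1267 − (-0.0337)·1.711270 − (0.0832/3.0251)·1.388685 = 0.146176
denominator = 1 − 1.711270 = -0.711270
p = 0.146176 / -0.711270 = -0.2055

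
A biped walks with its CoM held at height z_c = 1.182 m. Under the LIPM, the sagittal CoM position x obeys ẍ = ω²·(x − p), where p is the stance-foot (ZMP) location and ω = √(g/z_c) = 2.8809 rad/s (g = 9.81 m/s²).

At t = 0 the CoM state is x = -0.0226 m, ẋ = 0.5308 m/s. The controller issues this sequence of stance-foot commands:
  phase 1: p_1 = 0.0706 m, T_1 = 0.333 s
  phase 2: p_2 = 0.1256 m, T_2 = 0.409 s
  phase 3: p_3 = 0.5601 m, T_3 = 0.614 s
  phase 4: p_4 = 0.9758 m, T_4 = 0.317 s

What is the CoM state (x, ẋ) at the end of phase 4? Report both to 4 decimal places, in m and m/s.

x = 1.5186, ẋ = 2.1397

phase 1: p=0.0706, T=0.333, ωT=0.959340, cosh=1.496559, sinh=1.113413; start (x,ẋ)=(-0.022600, 0.530800) → end (x,ẋ)=(0.136265, 0.495422)
phase 2: p=0.1256, T=0.409, ωT=1.178288, cosh=1.778307, sinh=1.470501; start (x,ẋ)=(0.136265, 0.495422) → end (x,ẋ)=(0.397444, 0.926193)
phase 3: p=0.5601, T=0.614, ωT=1.768873, cosh=3.017382, sinh=2.846857; start (x,ẋ)=(0.397444, 0.926193) → end (x,ẋ)=(0.984554, 1.460655)
phase 4: p=0.9758, T=0.317, ωT=0.913245, cosh=1.446809, sinh=1.045589; start (x,ẋ)=(0.984554, 1.460655) → end (x,ẋ)=(1.518593, 2.139658)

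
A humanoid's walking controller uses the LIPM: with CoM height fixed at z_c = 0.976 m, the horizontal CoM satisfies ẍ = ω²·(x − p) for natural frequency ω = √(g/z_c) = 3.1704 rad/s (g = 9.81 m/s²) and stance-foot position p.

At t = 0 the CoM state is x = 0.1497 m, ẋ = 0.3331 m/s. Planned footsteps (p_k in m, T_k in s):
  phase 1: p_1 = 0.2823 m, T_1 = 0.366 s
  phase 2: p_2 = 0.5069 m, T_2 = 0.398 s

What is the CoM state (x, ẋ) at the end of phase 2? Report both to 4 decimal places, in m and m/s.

phase 1: p=0.2823, T=0.366, ωT=1.160366, cosh=1.752237, sinh=1.438865; start (x,ẋ)=(0.149700, 0.333100) → end (x,ẋ)=(0.201129, -0.021222)
phase 2: p=0.5069, T=0.398, ωT=1.261819, cosh=1.907490, sinh=1.624351; start (x,ẋ)=(0.201129, -0.021222) → end (x,ẋ)=(-0.087229, -1.615155)

x = -0.0872, ẋ = -1.6152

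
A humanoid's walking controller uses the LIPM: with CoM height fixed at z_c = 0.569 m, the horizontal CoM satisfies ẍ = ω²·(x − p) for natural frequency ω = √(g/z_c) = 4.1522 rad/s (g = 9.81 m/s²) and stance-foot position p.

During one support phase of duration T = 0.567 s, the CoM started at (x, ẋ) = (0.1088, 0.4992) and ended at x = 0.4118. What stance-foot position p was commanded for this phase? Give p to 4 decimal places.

p = 0.1840

ωT = 4.1522·0.567 = 2.354297; cosh(ωT) = 5.312844, sinh(ωT) = 5.217884
x(T) = p + (x₀−p)·cosh(ωT) + (ẋ₀/ω)·sinh(ωT) ⇒ p·(1 − cosh) = x(T) − x₀·cosh − (ẋ₀/ω)·sinh
numerator   = 0.4118 − (0.1088)·5.312844 − (0.4992/4.1522)·5.217884 = -0.793560
denominator = 1 − 5.312844 = -4.312844
p = -0.793560 / -4.312844 = 0.1840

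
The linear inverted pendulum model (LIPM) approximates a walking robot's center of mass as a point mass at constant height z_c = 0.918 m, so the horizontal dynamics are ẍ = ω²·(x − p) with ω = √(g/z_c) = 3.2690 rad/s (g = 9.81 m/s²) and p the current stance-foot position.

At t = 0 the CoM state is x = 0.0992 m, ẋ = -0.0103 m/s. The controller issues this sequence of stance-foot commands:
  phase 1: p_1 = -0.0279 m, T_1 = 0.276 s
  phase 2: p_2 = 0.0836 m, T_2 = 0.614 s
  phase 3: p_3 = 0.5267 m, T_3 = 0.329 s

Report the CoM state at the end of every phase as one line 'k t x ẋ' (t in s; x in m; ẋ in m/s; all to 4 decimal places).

1 0.2760 0.1513 0.4131
2 0.8900 0.8017 2.3734
3 1.2190 1.9171 5.0480

phase 1: p=-0.0279, T=0.276, ωT=0.902244, cosh=1.435393, sinh=1.029735; start (x,ẋ)=(0.099200, -0.010300) → end (x,ẋ)=(0.151294, 0.413060)
phase 2: p=0.0836, T=0.614, ωT=2.007166, cosh=3.788283, sinh=3.653914; start (x,ẋ)=(0.151294, 0.413060) → end (x,ẋ)=(0.801740, 2.373369)
phase 3: p=0.5267, T=0.329, ωT=1.075501, cosh=1.636294, sinh=1.295167; start (x,ẋ)=(0.801740, 2.373369) → end (x,ẋ)=(1.917068, 5.048024)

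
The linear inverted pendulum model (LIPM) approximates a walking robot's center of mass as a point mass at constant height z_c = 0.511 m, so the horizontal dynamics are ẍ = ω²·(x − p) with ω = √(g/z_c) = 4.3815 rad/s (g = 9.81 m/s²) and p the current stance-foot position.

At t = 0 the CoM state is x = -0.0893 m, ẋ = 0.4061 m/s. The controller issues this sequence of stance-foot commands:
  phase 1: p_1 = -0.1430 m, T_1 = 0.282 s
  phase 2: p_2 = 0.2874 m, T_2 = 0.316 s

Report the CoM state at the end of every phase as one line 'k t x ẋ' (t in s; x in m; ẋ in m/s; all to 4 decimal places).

1 0.2820 0.1031 1.1281
2 0.5980 0.3783 0.8829

phase 1: p=-0.1430, T=0.282, ωT=1.235583, cosh=1.865524, sinh=1.574859; start (x,ẋ)=(-0.089300, 0.406100) → end (x,ẋ)=(0.103145, 1.128133)
phase 2: p=0.2874, T=0.316, ωT=1.384554, cosh=2.121740, sinh=1.871305; start (x,ẋ)=(0.103145, 1.128133) → end (x,ẋ)=(0.378275, 0.882873)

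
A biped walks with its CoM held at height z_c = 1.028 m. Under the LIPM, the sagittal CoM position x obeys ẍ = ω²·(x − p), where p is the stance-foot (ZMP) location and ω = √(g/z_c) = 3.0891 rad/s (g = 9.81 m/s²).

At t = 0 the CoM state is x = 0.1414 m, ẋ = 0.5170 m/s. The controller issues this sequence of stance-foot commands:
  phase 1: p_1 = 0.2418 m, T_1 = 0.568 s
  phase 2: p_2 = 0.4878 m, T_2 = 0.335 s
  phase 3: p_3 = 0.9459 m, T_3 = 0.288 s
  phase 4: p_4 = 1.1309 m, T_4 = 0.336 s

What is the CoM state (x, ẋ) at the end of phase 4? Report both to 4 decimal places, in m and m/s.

phase 1: p=0.2418, T=0.568, ωT=1.754609, cosh=2.977080, sinh=2.804105; start (x,ẋ)=(0.141400, 0.517000) → end (x,ẋ)=(0.412204, 0.669469)
phase 2: p=0.4878, T=0.335, ωT=1.034849, cosh=1.584980, sinh=1.229700; start (x,ẋ)=(0.412204, 0.669469) → end (x,ẋ)=(0.634482, 0.773931)
phase 3: p=0.9459, T=0.288, ωT=0.889661, cosh=1.422549, sinh=1.011754; start (x,ẋ)=(0.634482, 0.773931) → end (x,ẋ)=(0.756373, 0.127645)
phase 4: p=1.1309, T=0.336, ωT=1.037938, cosh=1.588786, sinh=1.234602; start (x,ẋ)=(0.756373, 0.127645) → end (x,ẋ)=(0.586872, -1.225574)

x = 0.5869, ẋ = -1.2256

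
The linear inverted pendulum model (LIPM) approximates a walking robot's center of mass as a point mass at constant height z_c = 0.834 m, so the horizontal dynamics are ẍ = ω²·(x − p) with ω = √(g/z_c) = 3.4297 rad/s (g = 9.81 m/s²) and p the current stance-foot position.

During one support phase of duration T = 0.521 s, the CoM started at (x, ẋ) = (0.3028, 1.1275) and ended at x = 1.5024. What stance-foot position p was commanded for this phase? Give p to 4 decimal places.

p = 0.1841

ωT = 3.4297·0.521 = 1.786874; cosh(ωT) = 3.069120, sinh(ωT) = 2.901637
x(T) = p + (x₀−p)·cosh(ωT) + (ẋ₀/ω)·sinh(ωT) ⇒ p·(1 − cosh) = x(T) − x₀·cosh − (ẋ₀/ω)·sinh
numerator   = 1.5024 − (0.3028)·3.069120 − (1.1275/3.4297)·2.901637 = -0.380831
denominator = 1 − 3.069120 = -2.069120
p = -0.380831 / -2.069120 = 0.1841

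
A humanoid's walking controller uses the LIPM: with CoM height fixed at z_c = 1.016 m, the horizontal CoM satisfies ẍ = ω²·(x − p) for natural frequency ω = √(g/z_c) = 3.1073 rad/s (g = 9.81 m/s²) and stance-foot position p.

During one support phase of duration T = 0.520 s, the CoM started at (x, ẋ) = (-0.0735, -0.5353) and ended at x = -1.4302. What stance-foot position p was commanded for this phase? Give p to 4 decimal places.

p = 0.5087

ωT = 3.1073·0.520 = 1.615796; cosh(ωT) = 2.615312, sinh(ωT) = 2.416580
x(T) = p + (x₀−p)·cosh(ωT) + (ẋ₀/ω)·sinh(ωT) ⇒ p·(1 − cosh) = x(T) − x₀·cosh − (ẋ₀/ω)·sinh
numerator   = -1.4302 − (-0.0735)·2.615312 − (-0.5353/3.1073)·2.416580 = -0.821666
denominator = 1 − 2.615312 = -1.615312
p = -0.821666 / -1.615312 = 0.5087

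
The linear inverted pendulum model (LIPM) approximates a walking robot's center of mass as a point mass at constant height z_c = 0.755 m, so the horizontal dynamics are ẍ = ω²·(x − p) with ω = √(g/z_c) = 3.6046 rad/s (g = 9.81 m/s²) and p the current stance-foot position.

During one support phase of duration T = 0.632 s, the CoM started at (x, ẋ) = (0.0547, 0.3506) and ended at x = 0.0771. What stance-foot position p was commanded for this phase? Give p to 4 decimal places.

ωT = 3.6046·0.632 = 2.278107; cosh(ωT) = 4.930335, sinh(ωT) = 4.827857
x(T) = p + (x₀−p)·cosh(ωT) + (ẋ₀/ω)·sinh(ωT) ⇒ p·(1 − cosh) = x(T) − x₀·cosh − (ẋ₀/ω)·sinh
numerator   = 0.0771 − (0.0547)·4.930335 − (0.3506/3.6046)·4.827857 = -0.662169
denominator = 1 − 4.930335 = -3.930335
p = -0.662169 / -3.930335 = 0.1685

p = 0.1685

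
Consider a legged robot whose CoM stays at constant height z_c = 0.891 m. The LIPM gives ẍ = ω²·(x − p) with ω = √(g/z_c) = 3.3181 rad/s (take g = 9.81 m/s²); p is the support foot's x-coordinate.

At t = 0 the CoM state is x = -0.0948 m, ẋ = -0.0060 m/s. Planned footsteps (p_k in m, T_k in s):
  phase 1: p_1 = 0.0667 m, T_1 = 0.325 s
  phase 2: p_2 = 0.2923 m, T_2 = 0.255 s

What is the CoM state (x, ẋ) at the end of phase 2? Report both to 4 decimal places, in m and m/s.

phase 1: p=0.0667, T=0.325, ωT=1.078383, cosh=1.640033, sinh=1.299888; start (x,ẋ)=(-0.094800, -0.006000) → end (x,ẋ)=(-0.200516, -0.706415)
phase 2: p=0.2923, T=0.255, ωT=0.846116, cosh=1.379827, sinh=0.950749; start (x,ẋ)=(-0.200516, -0.706415) → end (x,ẋ)=(-0.590113, -2.529407)

x = -0.5901, ẋ = -2.5294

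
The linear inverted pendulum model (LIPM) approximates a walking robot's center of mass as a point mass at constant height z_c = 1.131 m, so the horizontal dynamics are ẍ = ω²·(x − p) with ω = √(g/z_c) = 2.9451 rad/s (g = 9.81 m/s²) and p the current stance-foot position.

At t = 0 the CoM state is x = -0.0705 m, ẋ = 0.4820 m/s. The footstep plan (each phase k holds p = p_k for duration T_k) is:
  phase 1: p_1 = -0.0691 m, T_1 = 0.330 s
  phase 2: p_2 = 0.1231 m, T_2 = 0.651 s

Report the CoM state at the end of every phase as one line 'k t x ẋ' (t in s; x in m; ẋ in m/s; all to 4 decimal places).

1 0.3300 0.1141 0.7235
2 0.9810 0.9092 2.4255

phase 1: p=-0.0691, T=0.330, ωT=0.971883, cosh=1.510643, sinh=1.132273; start (x,ẋ)=(-0.070500, 0.482000) → end (x,ẋ)=(0.114095, 0.723461)
phase 2: p=0.1231, T=0.651, ωT=1.917260, cosh=3.474652, sinh=3.327643; start (x,ẋ)=(0.114095, 0.723461) → end (x,ẋ)=(0.909243, 2.425524)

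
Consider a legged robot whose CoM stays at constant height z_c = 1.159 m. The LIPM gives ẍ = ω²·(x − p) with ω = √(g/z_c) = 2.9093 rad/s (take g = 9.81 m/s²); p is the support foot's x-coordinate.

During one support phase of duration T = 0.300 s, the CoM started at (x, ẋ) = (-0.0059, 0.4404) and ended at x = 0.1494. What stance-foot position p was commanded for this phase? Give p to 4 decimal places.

ωT = 2.9093·0.300 = 0.872790; cosh(ωT) = 1.405682, sinh(ωT) = 0.987898
x(T) = p + (x₀−p)·cosh(ωT) + (ẋ₀/ω)·sinh(ωT) ⇒ p·(1 − cosh) = x(T) − x₀·cosh − (ẋ₀/ω)·sinh
numerator   = 0.1494 − (-0.0059)·1.405682 − (0.4404/2.9093)·0.987898 = 0.008149
denominator = 1 − 1.405682 = -0.405682
p = 0.008149 / -0.405682 = -0.0201

p = -0.0201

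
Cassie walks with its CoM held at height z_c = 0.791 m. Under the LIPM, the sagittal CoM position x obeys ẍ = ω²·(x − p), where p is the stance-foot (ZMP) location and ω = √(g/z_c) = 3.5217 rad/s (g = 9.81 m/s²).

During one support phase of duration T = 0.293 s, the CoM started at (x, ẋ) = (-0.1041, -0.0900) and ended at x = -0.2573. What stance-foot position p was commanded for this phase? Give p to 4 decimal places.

p = 0.1056

ωT = 3.5217·0.293 = 1.031858; cosh(ωT) = 1.581310, sinh(ωT) = 1.224966
x(T) = p + (x₀−p)·cosh(ωT) + (ẋ₀/ω)·sinh(ωT) ⇒ p·(1 − cosh) = x(T) − x₀·cosh − (ẋ₀/ω)·sinh
numerator   = -0.2573 − (-0.1041)·1.581310 − (-0.0900/3.5217)·1.224966 = -0.061381
denominator = 1 − 1.581310 = -0.581310
p = -0.061381 / -0.581310 = 0.1056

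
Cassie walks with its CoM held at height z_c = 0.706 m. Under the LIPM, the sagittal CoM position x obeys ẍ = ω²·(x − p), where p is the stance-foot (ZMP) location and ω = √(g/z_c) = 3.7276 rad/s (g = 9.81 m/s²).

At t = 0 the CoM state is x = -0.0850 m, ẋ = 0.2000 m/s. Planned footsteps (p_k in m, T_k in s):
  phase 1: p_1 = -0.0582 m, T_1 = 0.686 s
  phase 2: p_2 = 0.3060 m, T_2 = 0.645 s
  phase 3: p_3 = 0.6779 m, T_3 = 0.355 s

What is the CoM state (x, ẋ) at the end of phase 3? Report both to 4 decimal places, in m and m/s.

phase 1: p=-0.0582, T=0.686, ωT=2.557134, cosh=6.488159, sinh=6.410632; start (x,ẋ)=(-0.085000, 0.200000) → end (x,ẋ)=(0.111872, 0.657212)
phase 2: p=0.3060, T=0.645, ωT=2.404302, cosh=5.580514, sinh=5.490186; start (x,ẋ)=(0.111872, 0.657212) → end (x,ẋ)=(0.190640, -0.305287)
phase 3: p=0.6779, T=0.355, ωT=1.323298, cosh=2.011022, sinh=1.744766; start (x,ẋ)=(0.190640, -0.305287) → end (x,ẋ)=(-0.444885, -3.782974)

x = -0.4449, ẋ = -3.7830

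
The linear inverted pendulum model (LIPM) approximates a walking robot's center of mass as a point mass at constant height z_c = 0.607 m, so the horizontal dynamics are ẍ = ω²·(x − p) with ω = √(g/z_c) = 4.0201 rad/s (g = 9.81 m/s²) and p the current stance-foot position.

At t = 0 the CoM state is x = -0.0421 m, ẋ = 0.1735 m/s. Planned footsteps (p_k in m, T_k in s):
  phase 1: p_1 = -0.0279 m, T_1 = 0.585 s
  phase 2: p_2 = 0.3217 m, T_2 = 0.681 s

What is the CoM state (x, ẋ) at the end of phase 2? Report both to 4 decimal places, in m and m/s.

x = -0.0407, ẋ = -1.3645

phase 1: p=-0.0279, T=0.585, ωT=2.351758, cosh=5.299613, sinh=5.204412; start (x,ẋ)=(-0.042100, 0.173500) → end (x,ẋ)=(0.121458, 0.622387)
phase 2: p=0.3217, T=0.681, ωT=2.737688, cosh=7.757971, sinh=7.693251; start (x,ẋ)=(0.121458, 0.622387) → end (x,ẋ)=(-0.040711, -1.364548)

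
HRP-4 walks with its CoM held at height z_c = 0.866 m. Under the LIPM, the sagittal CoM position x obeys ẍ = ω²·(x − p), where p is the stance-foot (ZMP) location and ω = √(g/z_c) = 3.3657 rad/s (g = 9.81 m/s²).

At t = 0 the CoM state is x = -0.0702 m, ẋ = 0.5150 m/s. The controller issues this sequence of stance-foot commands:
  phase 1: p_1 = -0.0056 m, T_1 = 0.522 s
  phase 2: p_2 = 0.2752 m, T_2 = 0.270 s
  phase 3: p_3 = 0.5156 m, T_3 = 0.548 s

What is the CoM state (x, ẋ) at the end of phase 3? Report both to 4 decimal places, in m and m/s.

x = 1.5427, ẋ = 3.6530

phase 1: p=-0.0056, T=0.522, ωT=1.756895, cosh=2.983500, sinh=2.810920; start (x,ẋ)=(-0.070200, 0.515000) → end (x,ẋ)=(0.231777, 0.925340)
phase 2: p=0.2752, T=0.270, ωT=0.908739, cosh=1.442112, sinh=1.039080; start (x,ẋ)=(0.231777, 0.925340) → end (x,ẋ)=(0.498256, 1.182583)
phase 3: p=0.5156, T=0.548, ωT=1.844404, cosh=3.241223, sinh=3.083104; start (x,ẋ)=(0.498256, 1.182583) → end (x,ẋ)=(1.542672, 3.653036)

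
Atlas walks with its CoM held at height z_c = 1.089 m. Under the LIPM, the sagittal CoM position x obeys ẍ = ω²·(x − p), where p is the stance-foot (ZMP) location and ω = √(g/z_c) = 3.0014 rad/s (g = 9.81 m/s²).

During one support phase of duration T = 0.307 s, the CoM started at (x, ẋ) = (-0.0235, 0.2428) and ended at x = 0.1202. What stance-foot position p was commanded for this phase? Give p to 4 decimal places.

p = -0.1512

ωT = 3.0014·0.307 = 0.921430; cosh(ωT) = 1.455415, sinh(ωT) = 1.057466
x(T) = p + (x₀−p)·cosh(ωT) + (ẋ₀/ω)·sinh(ωT) ⇒ p·(1 − cosh) = x(T) − x₀·cosh − (ẋ₀/ω)·sinh
numerator   = 0.1202 − (-0.0235)·1.455415 − (0.2428/3.0014)·1.057466 = 0.068858
denominator = 1 − 1.455415 = -0.455415
p = 0.068858 / -0.455415 = -0.1512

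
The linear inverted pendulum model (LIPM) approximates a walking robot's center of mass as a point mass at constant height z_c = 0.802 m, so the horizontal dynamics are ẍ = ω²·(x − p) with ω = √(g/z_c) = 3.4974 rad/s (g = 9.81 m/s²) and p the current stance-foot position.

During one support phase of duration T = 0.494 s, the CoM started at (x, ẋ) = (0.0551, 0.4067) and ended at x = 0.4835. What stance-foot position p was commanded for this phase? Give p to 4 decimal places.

p = -0.0035

ωT = 3.4974·0.494 = 1.727716; cosh(ωT) = 2.902736, sinh(ωT) = 2.725047
x(T) = p + (x₀−p)·cosh(ωT) + (ẋ₀/ω)·sinh(ωT) ⇒ p·(1 − cosh) = x(T) − x₀·cosh − (ẋ₀/ω)·sinh
numerator   = 0.4835 − (0.0551)·2.902736 − (0.4067/3.4974)·2.725047 = 0.006673
denominator = 1 − 2.902736 = -1.902736
p = 0.006673 / -1.902736 = -0.0035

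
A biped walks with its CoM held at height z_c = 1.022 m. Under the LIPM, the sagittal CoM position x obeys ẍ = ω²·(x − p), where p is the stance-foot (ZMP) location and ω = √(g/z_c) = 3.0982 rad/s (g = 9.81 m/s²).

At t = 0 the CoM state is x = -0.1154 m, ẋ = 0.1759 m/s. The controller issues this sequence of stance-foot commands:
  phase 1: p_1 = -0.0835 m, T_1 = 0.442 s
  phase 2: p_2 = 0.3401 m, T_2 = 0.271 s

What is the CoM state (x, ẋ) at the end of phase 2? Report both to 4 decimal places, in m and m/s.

x = -0.1334, ẋ = -0.8700

phase 1: p=-0.0835, T=0.442, ωT=1.369404, cosh=2.093633, sinh=1.839375; start (x,ẋ)=(-0.115400, 0.175900) → end (x,ẋ)=(-0.045857, 0.186480)
phase 2: p=0.3401, T=0.271, ωT=0.839612, cosh=1.373673, sinh=0.941795; start (x,ẋ)=(-0.045857, 0.186480) → end (x,ẋ)=(-0.133392, -0.870009)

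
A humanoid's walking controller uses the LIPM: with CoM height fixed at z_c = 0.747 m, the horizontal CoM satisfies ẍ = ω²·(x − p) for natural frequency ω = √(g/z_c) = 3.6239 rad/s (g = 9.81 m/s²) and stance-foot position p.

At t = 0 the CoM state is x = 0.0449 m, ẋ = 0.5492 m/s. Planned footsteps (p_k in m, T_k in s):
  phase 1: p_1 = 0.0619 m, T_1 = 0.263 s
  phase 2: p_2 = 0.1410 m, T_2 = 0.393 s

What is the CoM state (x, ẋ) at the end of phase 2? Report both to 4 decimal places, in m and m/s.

x = 0.6843, ẋ = 2.0944

phase 1: p=0.0619, T=0.263, ωT=0.953086, cosh=1.489625, sinh=1.104076; start (x,ẋ)=(0.044900, 0.549200) → end (x,ẋ)=(0.203898, 0.750084)
phase 2: p=0.1410, T=0.393, ωT=1.424193, cosh=2.197603, sinh=1.956900; start (x,ẋ)=(0.203898, 0.750084) → end (x,ẋ)=(0.684270, 2.094438)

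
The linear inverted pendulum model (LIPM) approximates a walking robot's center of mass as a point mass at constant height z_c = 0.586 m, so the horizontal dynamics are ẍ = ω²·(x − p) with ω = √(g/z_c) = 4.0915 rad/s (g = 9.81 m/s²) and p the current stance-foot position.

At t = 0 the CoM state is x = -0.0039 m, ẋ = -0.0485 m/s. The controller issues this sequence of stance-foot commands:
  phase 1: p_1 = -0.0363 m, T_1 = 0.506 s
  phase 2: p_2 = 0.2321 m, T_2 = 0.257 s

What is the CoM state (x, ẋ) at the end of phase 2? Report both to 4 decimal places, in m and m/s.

x = 0.0352, ẋ = -0.4300

phase 1: p=-0.0363, T=0.506, ωT=2.070299, cosh=4.026671, sinh=3.900522; start (x,ẋ)=(-0.003900, -0.048500) → end (x,ẋ)=(0.047928, 0.321778)
phase 2: p=0.2321, T=0.257, ωT=1.051516, cosh=1.605696, sinh=1.256289; start (x,ẋ)=(0.047928, 0.321778) → end (x,ẋ)=(0.035177, -0.429986)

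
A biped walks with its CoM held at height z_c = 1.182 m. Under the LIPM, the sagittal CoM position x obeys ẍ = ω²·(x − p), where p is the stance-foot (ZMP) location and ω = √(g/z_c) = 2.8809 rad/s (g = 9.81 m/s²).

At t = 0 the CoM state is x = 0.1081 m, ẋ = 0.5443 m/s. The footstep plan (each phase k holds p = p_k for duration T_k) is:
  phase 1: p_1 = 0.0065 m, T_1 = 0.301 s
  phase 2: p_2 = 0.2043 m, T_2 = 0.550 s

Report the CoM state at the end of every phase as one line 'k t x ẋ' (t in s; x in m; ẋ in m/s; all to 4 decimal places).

phase 1: p=0.0065, T=0.301, ωT=0.867151, cosh=1.400133, sinh=0.979987; start (x,ẋ)=(0.108100, 0.544300) → end (x,ẋ)=(0.333906, 1.048934)
phase 2: p=0.2043, T=0.550, ωT=1.584495, cosh=2.540940, sinh=2.335888; start (x,ẋ)=(0.333906, 1.048934) → end (x,ẋ)=(1.384118, 3.537459)

1 0.3010 0.3339 1.0489
2 0.8510 1.3841 3.5375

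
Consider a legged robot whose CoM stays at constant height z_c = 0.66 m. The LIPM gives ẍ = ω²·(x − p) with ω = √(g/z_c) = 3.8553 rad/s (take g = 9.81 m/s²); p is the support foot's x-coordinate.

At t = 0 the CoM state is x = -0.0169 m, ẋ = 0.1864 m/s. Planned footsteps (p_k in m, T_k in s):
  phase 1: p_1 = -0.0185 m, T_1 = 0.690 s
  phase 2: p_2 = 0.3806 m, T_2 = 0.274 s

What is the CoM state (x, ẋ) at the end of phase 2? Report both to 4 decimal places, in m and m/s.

x = 0.7637, ẋ = 2.0165

phase 1: p=-0.0185, T=0.690, ωT=2.660157, cosh=7.184236, sinh=7.114298; start (x,ẋ)=(-0.016900, 0.186400) → end (x,ẋ)=(0.336964, 1.383026)
phase 2: p=0.3806, T=0.274, ωT=1.056352, cosh=1.611792, sinh=1.264070; start (x,ẋ)=(0.336964, 1.383026) → end (x,ẋ)=(0.763732, 2.016496)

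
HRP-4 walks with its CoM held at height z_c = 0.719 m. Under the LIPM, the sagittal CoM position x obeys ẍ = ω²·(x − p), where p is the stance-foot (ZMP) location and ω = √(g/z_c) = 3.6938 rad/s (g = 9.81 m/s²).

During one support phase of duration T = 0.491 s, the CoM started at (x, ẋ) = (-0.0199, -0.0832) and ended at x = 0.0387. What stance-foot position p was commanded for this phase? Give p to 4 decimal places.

ωT = 3.6938·0.491 = 1.813656; cosh(ωT) = 3.147942, sinh(ωT) = 2.984885
x(T) = p + (x₀−p)·cosh(ωT) + (ẋ₀/ω)·sinh(ωT) ⇒ p·(1 − cosh) = x(T) − x₀·cosh − (ẋ₀/ω)·sinh
numerator   = 0.0387 − (-0.0199)·3.147942 − (-0.0832/3.6938)·2.984885 = 0.168576
denominator = 1 − 3.147942 = -2.147942
p = 0.168576 / -2.147942 = -0.0785

p = -0.0785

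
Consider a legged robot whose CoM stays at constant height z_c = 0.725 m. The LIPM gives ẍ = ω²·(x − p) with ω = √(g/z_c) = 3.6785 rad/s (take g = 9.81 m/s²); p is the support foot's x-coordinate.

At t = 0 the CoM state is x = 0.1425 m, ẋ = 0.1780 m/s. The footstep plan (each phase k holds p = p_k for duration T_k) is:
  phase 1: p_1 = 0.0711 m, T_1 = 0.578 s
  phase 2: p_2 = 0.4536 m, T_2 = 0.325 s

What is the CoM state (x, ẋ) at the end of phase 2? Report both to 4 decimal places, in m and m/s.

x = 1.4235, ẋ = 3.9905

phase 1: p=0.0711, T=0.578, ωT=2.126173, cosh=4.251009, sinh=4.131716; start (x,ẋ)=(0.142500, 0.178000) → end (x,ẋ)=(0.574553, 1.841854)
phase 2: p=0.4536, T=0.325, ωT=1.195512, cosh=1.803900, sinh=1.501351; start (x,ẋ)=(0.574553, 1.841854) → end (x,ẋ)=(1.423525, 3.990509)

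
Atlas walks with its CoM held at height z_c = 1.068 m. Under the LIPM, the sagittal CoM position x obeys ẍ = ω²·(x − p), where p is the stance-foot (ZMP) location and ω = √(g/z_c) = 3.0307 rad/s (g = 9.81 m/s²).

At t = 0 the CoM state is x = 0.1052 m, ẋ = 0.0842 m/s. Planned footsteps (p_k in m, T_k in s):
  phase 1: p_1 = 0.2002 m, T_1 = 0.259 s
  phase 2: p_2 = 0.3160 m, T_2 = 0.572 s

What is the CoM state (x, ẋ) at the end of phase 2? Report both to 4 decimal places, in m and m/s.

phase 1: p=0.2002, T=0.259, ωT=0.784951, cosh=1.324221, sinh=0.868079; start (x,ẋ)=(0.105200, 0.084200) → end (x,ẋ)=(0.098516, -0.138435)
phase 2: p=0.3160, T=0.572, ωT=1.733560, cosh=2.918714, sinh=2.742059; start (x,ẋ)=(0.098516, -0.138435) → end (x,ẋ)=(-0.444023, -2.211419)

x = -0.4440, ẋ = -2.2114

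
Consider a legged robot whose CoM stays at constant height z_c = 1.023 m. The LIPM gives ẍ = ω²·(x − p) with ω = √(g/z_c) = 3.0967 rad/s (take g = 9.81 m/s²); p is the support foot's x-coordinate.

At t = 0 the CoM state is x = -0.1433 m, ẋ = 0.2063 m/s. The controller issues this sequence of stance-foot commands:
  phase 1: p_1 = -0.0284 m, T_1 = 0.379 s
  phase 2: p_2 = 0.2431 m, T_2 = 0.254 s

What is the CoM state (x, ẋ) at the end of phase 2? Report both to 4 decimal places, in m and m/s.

phase 1: p=-0.0284, T=0.379, ωT=1.173649, cosh=1.771504, sinh=1.462268; start (x,ẋ)=(-0.143300, 0.206300) → end (x,ẋ)=(-0.134531, -0.154829)
phase 2: p=0.2431, T=0.254, ωT=0.786562, cosh=1.325621, sinh=0.870213; start (x,ẋ)=(-0.134531, -0.154829) → end (x,ẋ)=(-0.301004, -1.222880)

x = -0.3010, ẋ = -1.2229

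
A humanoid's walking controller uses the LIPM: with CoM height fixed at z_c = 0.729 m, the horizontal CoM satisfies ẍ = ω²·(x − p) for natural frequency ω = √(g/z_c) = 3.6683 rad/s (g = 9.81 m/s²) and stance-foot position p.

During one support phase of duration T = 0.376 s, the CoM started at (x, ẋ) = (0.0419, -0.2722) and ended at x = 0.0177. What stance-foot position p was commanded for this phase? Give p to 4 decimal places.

ωT = 3.6683·0.376 = 1.379281; cosh(ωT) = 2.111902, sinh(ωT) = 1.860142
x(T) = p + (x₀−p)·cosh(ωT) + (ẋ₀/ω)·sinh(ωT) ⇒ p·(1 − cosh) = x(T) − x₀·cosh − (ẋ₀/ω)·sinh
numerator   = 0.0177 − (0.0419)·2.111902 − (-0.2722/3.6683)·1.860142 = 0.067240
denominator = 1 − 2.111902 = -1.111902
p = 0.067240 / -1.111902 = -0.0605

p = -0.0605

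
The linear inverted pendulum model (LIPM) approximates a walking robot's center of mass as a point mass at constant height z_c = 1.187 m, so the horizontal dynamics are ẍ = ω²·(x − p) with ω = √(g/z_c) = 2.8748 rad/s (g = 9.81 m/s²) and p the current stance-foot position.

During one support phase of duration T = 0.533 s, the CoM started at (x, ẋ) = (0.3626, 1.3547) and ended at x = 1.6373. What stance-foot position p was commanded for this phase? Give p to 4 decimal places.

p = 0.1974

ωT = 2.8748·0.533 = 1.532268; cosh(ωT) = 2.422355, sinh(ωT) = 2.206310
x(T) = p + (x₀−p)·cosh(ωT) + (ẋ₀/ω)·sinh(ωT) ⇒ p·(1 − cosh) = x(T) − x₀·cosh − (ẋ₀/ω)·sinh
numerator   = 1.6373 − (0.3626)·2.422355 − (1.3547/2.8748)·2.206310 = -0.280731
denominator = 1 − 2.422355 = -1.422355
p = -0.280731 / -1.422355 = 0.1974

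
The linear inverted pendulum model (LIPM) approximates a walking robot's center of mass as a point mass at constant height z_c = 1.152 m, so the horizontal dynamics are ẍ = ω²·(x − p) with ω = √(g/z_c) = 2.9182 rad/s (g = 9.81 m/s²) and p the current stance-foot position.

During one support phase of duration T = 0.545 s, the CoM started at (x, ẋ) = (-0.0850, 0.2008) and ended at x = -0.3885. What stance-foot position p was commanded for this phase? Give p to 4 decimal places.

ωT = 2.9182·0.545 = 1.590419; cosh(ωT) = 2.554822, sinh(ωT) = 2.350982
x(T) = p + (x₀−p)·cosh(ωT) + (ẋ₀/ω)·sinh(ωT) ⇒ p·(1 − cosh) = x(T) − x₀·cosh − (ẋ₀/ω)·sinh
numerator   = -0.3885 − (-0.0850)·2.554822 − (0.2008/2.9182)·2.350982 = -0.333110
denominator = 1 − 2.554822 = -1.554822
p = -0.333110 / -1.554822 = 0.2142

p = 0.2142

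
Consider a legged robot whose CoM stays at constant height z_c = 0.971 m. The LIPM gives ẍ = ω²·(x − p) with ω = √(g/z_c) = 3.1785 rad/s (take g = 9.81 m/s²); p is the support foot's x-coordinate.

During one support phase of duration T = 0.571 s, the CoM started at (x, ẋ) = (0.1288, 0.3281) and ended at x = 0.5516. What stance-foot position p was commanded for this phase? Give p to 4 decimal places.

p = 0.0757

ωT = 3.1785·0.571 = 1.814923; cosh(ωT) = 3.151728, sinh(ωT) = 2.988878
x(T) = p + (x₀−p)·cosh(ωT) + (ẋ₀/ω)·sinh(ωT) ⇒ p·(1 − cosh) = x(T) − x₀·cosh − (ẋ₀/ω)·sinh
numerator   = 0.5516 − (0.1288)·3.151728 − (0.3281/3.1785)·2.988878 = -0.162869
denominator = 1 − 3.151728 = -2.151728
p = -0.162869 / -2.151728 = 0.0757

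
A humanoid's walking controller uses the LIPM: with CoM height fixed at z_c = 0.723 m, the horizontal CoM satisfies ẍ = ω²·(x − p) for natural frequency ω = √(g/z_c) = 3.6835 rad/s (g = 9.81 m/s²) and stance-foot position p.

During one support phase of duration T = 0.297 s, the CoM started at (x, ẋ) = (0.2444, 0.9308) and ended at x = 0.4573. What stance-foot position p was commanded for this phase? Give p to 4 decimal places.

p = 0.4292

ωT = 3.6835·0.297 = 1.094000; cosh(ωT) = 1.660534, sinh(ωT) = 1.325660
x(T) = p + (x₀−p)·cosh(ωT) + (ẋ₀/ω)·sinh(ωT) ⇒ p·(1 − cosh) = x(T) − x₀·cosh − (ẋ₀/ω)·sinh
numerator   = 0.4573 − (0.2444)·1.660534 − (0.9308/3.6835)·1.325660 = -0.283521
denominator = 1 − 1.660534 = -0.660534
p = -0.283521 / -0.660534 = 0.4292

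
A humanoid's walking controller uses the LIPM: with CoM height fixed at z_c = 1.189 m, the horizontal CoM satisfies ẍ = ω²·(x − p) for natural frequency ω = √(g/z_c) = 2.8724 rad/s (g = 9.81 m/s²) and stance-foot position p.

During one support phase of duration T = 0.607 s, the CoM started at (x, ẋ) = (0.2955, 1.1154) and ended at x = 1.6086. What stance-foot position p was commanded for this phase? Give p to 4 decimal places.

p = 0.1738

ωT = 2.8724·0.607 = 1.743547; cosh(ωT) = 2.946243, sinh(ωT) = 2.771344
x(T) = p + (x₀−p)·cosh(ωT) + (ẋ₀/ω)·sinh(ωT) ⇒ p·(1 − cosh) = x(T) − x₀·cosh − (ẋ₀/ω)·sinh
numerator   = 1.6086 − (0.2955)·2.946243 − (1.1154/2.8724)·2.771344 = -0.338173
denominator = 1 − 2.946243 = -1.946243
p = -0.338173 / -1.946243 = 0.1738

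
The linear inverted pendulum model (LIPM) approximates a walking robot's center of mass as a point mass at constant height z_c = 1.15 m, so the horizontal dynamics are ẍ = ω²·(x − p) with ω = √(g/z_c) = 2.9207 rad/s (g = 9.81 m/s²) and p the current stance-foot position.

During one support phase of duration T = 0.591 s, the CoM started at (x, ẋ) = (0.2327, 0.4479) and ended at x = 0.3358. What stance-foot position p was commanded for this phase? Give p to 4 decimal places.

p = 0.3981

ωT = 2.9207·0.591 = 1.726134; cosh(ωT) = 2.898429, sinh(ωT) = 2.720458
x(T) = p + (x₀−p)·cosh(ωT) + (ẋ₀/ω)·sinh(ωT) ⇒ p·(1 − cosh) = x(T) − x₀·cosh − (ẋ₀/ω)·sinh
numerator   = 0.3358 − (0.2327)·2.898429 − (0.4479/2.9207)·2.720458 = -0.755857
denominator = 1 − 2.898429 = -1.898429
p = -0.755857 / -1.898429 = 0.3981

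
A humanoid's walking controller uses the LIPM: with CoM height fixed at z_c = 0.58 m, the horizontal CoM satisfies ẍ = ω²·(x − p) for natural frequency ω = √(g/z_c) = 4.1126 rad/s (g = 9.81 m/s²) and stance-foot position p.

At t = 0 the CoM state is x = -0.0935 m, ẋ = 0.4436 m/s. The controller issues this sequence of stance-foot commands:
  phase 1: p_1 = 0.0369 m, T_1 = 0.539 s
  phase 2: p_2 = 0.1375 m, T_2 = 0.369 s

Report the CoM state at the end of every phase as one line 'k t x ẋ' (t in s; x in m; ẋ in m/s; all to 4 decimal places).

1 0.5390 -0.0795 -0.3719
2 0.9080 -0.5774 -2.8261

phase 1: p=0.0369, T=0.539, ωT=2.216691, cosh=4.642943, sinh=4.533974; start (x,ẋ)=(-0.093500, 0.443600) → end (x,ẋ)=(-0.079489, -0.371884)
phase 2: p=0.1375, T=0.369, ωT=1.517549, cosh=2.390141, sinh=2.170893; start (x,ẋ)=(-0.079489, -0.371884) → end (x,ẋ)=(-0.577438, -2.826134)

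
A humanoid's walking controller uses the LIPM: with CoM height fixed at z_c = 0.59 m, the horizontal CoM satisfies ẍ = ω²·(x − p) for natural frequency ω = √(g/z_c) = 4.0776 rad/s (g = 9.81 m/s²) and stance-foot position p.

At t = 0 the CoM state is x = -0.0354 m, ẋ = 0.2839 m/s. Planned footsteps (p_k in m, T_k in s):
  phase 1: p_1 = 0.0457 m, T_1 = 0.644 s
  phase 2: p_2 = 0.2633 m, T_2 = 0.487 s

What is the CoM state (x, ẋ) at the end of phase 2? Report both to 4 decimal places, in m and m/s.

x = -1.1226, ẋ = -5.5231

phase 1: p=0.0457, T=0.644, ωT=2.625974, cosh=6.945201, sinh=6.872831; start (x,ẋ)=(-0.035400, 0.283900) → end (x,ẋ)=(-0.039040, -0.301057)
phase 2: p=0.2633, T=0.487, ωT=1.985791, cosh=3.711040, sinh=3.573768; start (x,ẋ)=(-0.039040, -0.301057) → end (x,ẋ)=(-1.122553, -5.523051)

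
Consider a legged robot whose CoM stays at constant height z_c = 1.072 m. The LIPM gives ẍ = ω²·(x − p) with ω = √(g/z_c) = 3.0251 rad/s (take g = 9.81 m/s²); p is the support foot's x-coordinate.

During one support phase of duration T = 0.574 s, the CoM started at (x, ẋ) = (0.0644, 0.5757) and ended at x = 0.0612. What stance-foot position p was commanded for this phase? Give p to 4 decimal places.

p = 0.3378

ωT = 3.0251·0.574 = 1.736407; cosh(ωT) = 2.926532, sinh(ωT) = 2.750380
x(T) = p + (x₀−p)·cosh(ωT) + (ẋ₀/ω)·sinh(ωT) ⇒ p·(1 − cosh) = x(T) − x₀·cosh − (ẋ₀/ω)·sinh
numerator   = 0.0612 − (0.0644)·2.926532 − (0.5757/3.0251)·2.750380 = -0.650687
denominator = 1 − 2.926532 = -1.926532
p = -0.650687 / -1.926532 = 0.3378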